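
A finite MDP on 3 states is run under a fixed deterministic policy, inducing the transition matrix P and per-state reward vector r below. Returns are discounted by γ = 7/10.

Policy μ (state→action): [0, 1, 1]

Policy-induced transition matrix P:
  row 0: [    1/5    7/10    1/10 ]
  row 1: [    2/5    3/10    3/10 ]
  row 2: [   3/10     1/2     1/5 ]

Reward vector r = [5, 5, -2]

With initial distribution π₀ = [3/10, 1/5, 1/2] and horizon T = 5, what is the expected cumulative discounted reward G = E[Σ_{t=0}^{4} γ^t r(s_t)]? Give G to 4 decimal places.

t=0: π = [0.3000, 0.2000, 0.5000], E[r] = 1.5000, γ^t·E[r] = 1.500000, running G = 1.500000
t=1: π = [0.2900, 0.5200, 0.1900], E[r] = 3.6700, γ^t·E[r] = 2.569000, running G = 4.069000
t=2: π = [0.3230, 0.4540, 0.2230], E[r] = 3.4390, γ^t·E[r] = 1.685110, running G = 5.754110
t=3: π = [0.3131, 0.4738, 0.2131], E[r] = 3.5083, γ^t·E[r] = 1.203347, running G = 6.957457
t=4: π = [0.3161, 0.4679, 0.2161], E[r] = 3.4875, γ^t·E[r] = 0.837351, running G = 7.794808

G = 7.7948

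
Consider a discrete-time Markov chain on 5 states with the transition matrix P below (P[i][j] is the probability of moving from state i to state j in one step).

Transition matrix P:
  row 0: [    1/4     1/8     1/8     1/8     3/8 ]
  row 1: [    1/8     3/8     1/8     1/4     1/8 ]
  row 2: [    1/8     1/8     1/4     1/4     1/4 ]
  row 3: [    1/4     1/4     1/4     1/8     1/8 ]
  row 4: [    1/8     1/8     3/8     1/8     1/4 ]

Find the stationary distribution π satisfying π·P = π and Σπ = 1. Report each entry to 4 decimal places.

π = [0.1684, 0.1964, 0.2324, 0.1786, 0.2242]

Balance equations π_j = Σ_i π_i·P[i][j]:
  π_0 = 1/4·π_0 + 1/8·π_1 + 1/8·π_2 + 1/4·π_3 + 1/8·π_4
  π_1 = 1/8·π_0 + 3/8·π_1 + 1/8·π_2 + 1/4·π_3 + 1/8·π_4
  π_2 = 1/8·π_0 + 1/8·π_1 + 1/4·π_2 + 1/4·π_3 + 3/8·π_4
  π_3 = 1/8·π_0 + 1/4·π_1 + 1/4·π_2 + 1/8·π_3 + 1/8·π_4
  normalize: π_0 + π_1 + π_2 + π_3 + π_4 = 1
Solving the linear system gives exactly π = [510/3029, 595/3029, 704/3029, 541/3029, 679/3029].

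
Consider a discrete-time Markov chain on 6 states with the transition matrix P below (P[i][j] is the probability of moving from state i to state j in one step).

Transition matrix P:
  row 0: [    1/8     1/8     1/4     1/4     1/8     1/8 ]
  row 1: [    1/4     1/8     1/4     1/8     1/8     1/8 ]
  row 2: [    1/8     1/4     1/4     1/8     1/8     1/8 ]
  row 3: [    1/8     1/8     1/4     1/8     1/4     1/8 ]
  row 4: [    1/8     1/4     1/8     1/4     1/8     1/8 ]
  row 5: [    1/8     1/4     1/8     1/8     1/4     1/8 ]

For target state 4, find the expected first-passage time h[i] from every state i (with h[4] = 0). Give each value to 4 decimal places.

h = [6.2092, 6.2954, 6.3062, 5.5193, 0.0000, 5.5179]

First-step conditioning: h[4] = 0; for i ≠ 4, h[i] = 1 + Σ_k P[i][k]·h[k].
  h[0] = 1 + 1/8·h[0] + 1/8·h[1] + 1/4·h[2] + 1/4·h[3] + 1/8·h[5]
  h[1] = 1 + 1/4·h[0] + 1/8·h[1] + 1/4·h[2] + 1/8·h[3] + 1/8·h[5]
  h[2] = 1 + 1/8·h[0] + 1/4·h[1] + 1/4·h[2] + 1/8·h[3] + 1/8·h[5]
  h[3] = 1 + 1/8·h[0] + 1/8·h[1] + 1/4·h[2] + 1/8·h[3] + 1/8·h[5]
  h[5] = 1 + 1/8·h[0] + 1/4·h[1] + 1/8·h[2] + 1/8·h[3] + 1/8·h[5]
Solving the 5×5 linear system over states ≠ 4 gives exactly h = [12288/1979, 37376/5937, 12480/1979, 32768/5937, 0, 10920/1979] (h[4] = 0 is the target).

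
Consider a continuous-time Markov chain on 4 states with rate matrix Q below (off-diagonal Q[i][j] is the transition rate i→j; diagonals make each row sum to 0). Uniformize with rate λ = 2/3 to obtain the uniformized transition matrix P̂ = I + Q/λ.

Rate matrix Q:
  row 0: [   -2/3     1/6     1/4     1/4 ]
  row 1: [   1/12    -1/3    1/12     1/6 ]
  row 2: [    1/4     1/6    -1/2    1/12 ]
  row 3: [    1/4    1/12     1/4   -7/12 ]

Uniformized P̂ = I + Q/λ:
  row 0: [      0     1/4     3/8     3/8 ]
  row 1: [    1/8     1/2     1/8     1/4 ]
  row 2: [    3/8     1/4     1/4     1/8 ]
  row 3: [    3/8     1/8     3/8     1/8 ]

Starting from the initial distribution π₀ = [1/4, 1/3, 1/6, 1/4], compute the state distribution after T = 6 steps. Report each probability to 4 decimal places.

π = [0.2188, 0.2972, 0.2673, 0.2168]

t=0: π = [0.2500, 0.3333, 0.1667, 0.2500]
t=1: π = [0.1979, 0.3021, 0.2708, 0.2292]
t=2: π = [0.2253, 0.2969, 0.2656, 0.2122]
t=3: π = [0.2163, 0.2977, 0.2676, 0.2184]
t=4: π = [0.2195, 0.2971, 0.2671, 0.2163]
t=5: π = [0.2184, 0.2972, 0.2673, 0.2170]
t=6: π = [0.2188, 0.2972, 0.2673, 0.2168]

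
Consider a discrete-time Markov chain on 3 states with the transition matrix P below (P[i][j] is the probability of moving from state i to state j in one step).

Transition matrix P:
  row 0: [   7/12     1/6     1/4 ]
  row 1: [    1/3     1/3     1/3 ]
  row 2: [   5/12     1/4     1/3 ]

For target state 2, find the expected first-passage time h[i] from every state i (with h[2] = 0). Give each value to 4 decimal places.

First-step conditioning: h[2] = 0; for i ≠ 2, h[i] = 1 + Σ_k P[i][k]·h[k].
  h[0] = 1 + 7/12·h[0] + 1/6·h[1]
  h[1] = 1 + 1/3·h[0] + 1/3·h[1]
Solving the 2×2 linear system over states ≠ 2 gives exactly h = [15/4, 27/8, 0] (h[2] = 0 is the target).

h = [3.7500, 3.3750, 0.0000]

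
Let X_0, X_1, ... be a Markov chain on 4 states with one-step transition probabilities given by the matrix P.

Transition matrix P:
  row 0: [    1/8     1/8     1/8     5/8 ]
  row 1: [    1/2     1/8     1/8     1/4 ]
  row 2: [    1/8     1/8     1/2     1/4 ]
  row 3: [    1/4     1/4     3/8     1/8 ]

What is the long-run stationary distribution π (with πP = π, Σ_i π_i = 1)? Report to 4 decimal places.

Balance equations π_j = Σ_i π_i·P[i][j]:
  π_0 = 1/8·π_0 + 1/2·π_1 + 1/8·π_2 + 1/4·π_3
  π_1 = 1/8·π_0 + 1/8·π_1 + 1/8·π_2 + 1/4·π_3
  π_2 = 1/8·π_0 + 1/8·π_1 + 1/2·π_2 + 3/8·π_3
  normalize: π_0 + π_1 + π_2 + π_3 = 1
Solving the linear system gives exactly π = [121/543, 88/543, 173/543, 161/543].

π = [0.2228, 0.1621, 0.3186, 0.2965]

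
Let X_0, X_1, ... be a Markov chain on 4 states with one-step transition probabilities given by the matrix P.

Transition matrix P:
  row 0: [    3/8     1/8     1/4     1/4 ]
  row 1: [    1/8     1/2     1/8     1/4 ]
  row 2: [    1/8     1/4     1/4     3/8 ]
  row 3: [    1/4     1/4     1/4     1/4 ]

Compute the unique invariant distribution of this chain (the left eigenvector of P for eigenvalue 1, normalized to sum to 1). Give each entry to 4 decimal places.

Balance equations π_j = Σ_i π_i·P[i][j]:
  π_0 = 3/8·π_0 + 1/8·π_1 + 1/8·π_2 + 1/4·π_3
  π_1 = 1/8·π_0 + 1/2·π_1 + 1/4·π_2 + 1/4·π_3
  π_2 = 1/4·π_0 + 1/8·π_1 + 1/4·π_2 + 1/4·π_3
  normalize: π_0 + π_1 + π_2 + π_3 = 1
Solving the linear system gives exactly π = [10/47, 14/47, 10/47, 13/47].

π = [0.2128, 0.2979, 0.2128, 0.2766]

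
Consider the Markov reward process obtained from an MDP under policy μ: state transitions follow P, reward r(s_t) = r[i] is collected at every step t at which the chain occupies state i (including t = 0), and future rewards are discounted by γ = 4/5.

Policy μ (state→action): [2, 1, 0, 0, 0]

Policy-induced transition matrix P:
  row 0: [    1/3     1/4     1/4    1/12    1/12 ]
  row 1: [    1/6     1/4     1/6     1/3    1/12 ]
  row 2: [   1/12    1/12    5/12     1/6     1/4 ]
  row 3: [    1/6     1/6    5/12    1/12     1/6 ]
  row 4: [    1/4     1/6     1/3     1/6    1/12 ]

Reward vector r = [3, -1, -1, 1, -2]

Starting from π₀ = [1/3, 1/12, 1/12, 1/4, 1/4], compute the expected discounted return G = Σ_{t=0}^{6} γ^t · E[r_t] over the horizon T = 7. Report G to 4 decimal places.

t=0: π = [0.3333, 0.0833, 0.0833, 0.2500, 0.2500], E[r] = 0.5833, γ^t·E[r] = 0.583333, running G = 0.583333
t=1: π = [0.2361, 0.1944, 0.3194, 0.1319, 0.1181], E[r] = 0.0903, γ^t·E[r] = 0.072222, running G = 0.655556
t=2: π = [0.1892, 0.1759, 0.3189, 0.1684, 0.1476], E[r] = -0.0538, γ^t·E[r] = -0.034444, running G = 0.621111
t=3: π = [0.1839, 0.1705, 0.3288, 0.1662, 0.1505], E[r] = -0.0824, γ^t·E[r] = -0.042198, running G = 0.578914
t=4: π = [0.1825, 0.1688, 0.3308, 0.1659, 0.1520], E[r] = -0.0903, γ^t·E[r] = -0.036998, running G = 0.541916
t=5: π = [0.1822, 0.1684, 0.3314, 0.1658, 0.1523], E[r] = -0.0921, γ^t·E[r] = -0.030169, running G = 0.511747
t=6: π = [0.1821, 0.1683, 0.3315, 0.1657, 0.1524], E[r] = -0.0925, γ^t·E[r] = -0.024247, running G = 0.487500

G = 0.4875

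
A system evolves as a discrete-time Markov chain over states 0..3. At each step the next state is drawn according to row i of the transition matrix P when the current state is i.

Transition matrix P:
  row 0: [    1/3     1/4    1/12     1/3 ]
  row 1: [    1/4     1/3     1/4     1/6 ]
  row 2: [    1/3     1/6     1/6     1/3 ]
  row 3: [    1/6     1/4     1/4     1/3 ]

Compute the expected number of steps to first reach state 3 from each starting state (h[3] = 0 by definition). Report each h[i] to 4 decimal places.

First-step conditioning: h[3] = 0; for i ≠ 3, h[i] = 1 + Σ_k P[i][k]·h[k].
  h[0] = 1 + 1/3·h[0] + 1/4·h[1] + 1/12·h[2]
  h[1] = 1 + 1/4·h[0] + 1/3·h[1] + 1/4·h[2]
  h[2] = 1 + 1/3·h[0] + 1/6·h[1] + 1/6·h[2]
Solving the 3×3 linear system over states ≠ 3 gives exactly h = [369/107, 435/107, 363/107, 0] (h[3] = 0 is the target).

h = [3.4486, 4.0654, 3.3925, 0.0000]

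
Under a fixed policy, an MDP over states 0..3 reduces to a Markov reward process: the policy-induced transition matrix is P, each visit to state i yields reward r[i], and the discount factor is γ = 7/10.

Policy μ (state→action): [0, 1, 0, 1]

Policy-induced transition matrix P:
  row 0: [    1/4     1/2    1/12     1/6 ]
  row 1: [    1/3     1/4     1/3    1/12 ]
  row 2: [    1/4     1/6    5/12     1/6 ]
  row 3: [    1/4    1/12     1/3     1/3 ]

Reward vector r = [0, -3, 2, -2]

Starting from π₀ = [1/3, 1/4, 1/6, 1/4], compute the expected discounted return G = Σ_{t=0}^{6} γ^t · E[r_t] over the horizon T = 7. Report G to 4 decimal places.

t=0: π = [0.3333, 0.2500, 0.1667, 0.2500], E[r] = -0.9167, γ^t·E[r] = -0.916667, running G = -0.916667
t=1: π = [0.2708, 0.2778, 0.2639, 0.1875], E[r] = -0.6806, γ^t·E[r] = -0.476389, running G = -1.393056
t=2: π = [0.2731, 0.2645, 0.2876, 0.1748], E[r] = -0.5677, γ^t·E[r] = -0.278177, running G = -1.671233
t=3: π = [0.2720, 0.2652, 0.2890, 0.1738], E[r] = -0.5651, γ^t·E[r] = -0.193814, running G = -1.865047
t=4: π = [0.2721, 0.2650, 0.2894, 0.1735], E[r] = -0.5631, γ^t·E[r] = -0.135209, running G = -2.000256
t=5: π = [0.2721, 0.2650, 0.2894, 0.1735], E[r] = -0.5631, γ^t·E[r] = -0.094644, running G = -2.094899
t=6: π = [0.2721, 0.2650, 0.2894, 0.1735], E[r] = -0.5631, γ^t·E[r] = -0.066247, running G = -2.161147

G = -2.1611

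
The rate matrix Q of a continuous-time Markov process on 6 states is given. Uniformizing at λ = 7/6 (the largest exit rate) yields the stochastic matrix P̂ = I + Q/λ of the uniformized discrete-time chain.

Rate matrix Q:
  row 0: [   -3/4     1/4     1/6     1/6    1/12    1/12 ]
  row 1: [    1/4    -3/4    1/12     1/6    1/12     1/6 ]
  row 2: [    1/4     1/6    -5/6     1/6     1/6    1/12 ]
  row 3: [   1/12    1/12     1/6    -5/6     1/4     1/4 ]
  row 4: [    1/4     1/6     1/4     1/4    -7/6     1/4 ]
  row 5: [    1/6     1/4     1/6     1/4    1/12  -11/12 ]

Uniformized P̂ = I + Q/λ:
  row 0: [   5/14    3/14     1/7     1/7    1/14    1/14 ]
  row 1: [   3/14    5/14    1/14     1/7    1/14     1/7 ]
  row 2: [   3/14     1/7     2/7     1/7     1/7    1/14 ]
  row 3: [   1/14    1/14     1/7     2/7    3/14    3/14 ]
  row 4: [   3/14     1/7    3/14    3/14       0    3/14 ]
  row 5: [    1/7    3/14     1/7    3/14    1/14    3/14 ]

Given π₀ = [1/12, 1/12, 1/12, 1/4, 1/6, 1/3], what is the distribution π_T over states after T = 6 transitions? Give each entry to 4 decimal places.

π = [0.2064, 0.1969, 0.1588, 0.1876, 0.1023, 0.1481]

t=0: π = [0.0833, 0.0833, 0.0833, 0.2500, 0.1667, 0.3333]
t=1: π = [0.1667, 0.1726, 0.1607, 0.2143, 0.1012, 0.1845]
t=2: π = [0.1943, 0.1896, 0.1607, 0.1939, 0.1063, 0.1552]
t=3: π = [0.2033, 0.1946, 0.1599, 0.1892, 0.1030, 0.1500]
t=4: π = [0.2056, 0.1963, 0.1592, 0.1880, 0.1025, 0.1485]
t=5: π = [0.2062, 0.1968, 0.1589, 0.1876, 0.1023, 0.1482]
t=6: π = [0.2064, 0.1969, 0.1588, 0.1876, 0.1023, 0.1481]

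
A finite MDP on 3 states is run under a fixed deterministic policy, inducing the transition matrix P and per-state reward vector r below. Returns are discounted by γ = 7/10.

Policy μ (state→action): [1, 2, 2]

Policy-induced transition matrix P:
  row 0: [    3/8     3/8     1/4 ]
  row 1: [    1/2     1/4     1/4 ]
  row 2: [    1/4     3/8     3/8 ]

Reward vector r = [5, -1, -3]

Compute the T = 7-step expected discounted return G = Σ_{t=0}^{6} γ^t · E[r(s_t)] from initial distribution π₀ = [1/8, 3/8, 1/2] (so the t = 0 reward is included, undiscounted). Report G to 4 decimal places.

G = 0.0763

t=0: π = [0.1250, 0.3750, 0.5000], E[r] = -1.2500, γ^t·E[r] = -1.250000, running G = -1.250000
t=1: π = [0.3594, 0.3281, 0.3125], E[r] = 0.5313, γ^t·E[r] = 0.371875, running G = -0.878125
t=2: π = [0.3770, 0.3340, 0.2891], E[r] = 0.6836, γ^t·E[r] = 0.334961, running G = -0.543164
t=3: π = [0.3806, 0.3333, 0.2861], E[r] = 0.7114, γ^t·E[r] = 0.244019, running G = -0.299145
t=4: π = [0.3809, 0.3333, 0.2858], E[r] = 0.7138, γ^t·E[r] = 0.171385, running G = -0.127760
t=5: π = [0.3809, 0.3333, 0.2857], E[r] = 0.7142, γ^t·E[r] = 0.120042, running G = -0.007718
t=6: π = [0.3810, 0.3333, 0.2857], E[r] = 0.7143, γ^t·E[r] = 0.084034, running G = 0.076316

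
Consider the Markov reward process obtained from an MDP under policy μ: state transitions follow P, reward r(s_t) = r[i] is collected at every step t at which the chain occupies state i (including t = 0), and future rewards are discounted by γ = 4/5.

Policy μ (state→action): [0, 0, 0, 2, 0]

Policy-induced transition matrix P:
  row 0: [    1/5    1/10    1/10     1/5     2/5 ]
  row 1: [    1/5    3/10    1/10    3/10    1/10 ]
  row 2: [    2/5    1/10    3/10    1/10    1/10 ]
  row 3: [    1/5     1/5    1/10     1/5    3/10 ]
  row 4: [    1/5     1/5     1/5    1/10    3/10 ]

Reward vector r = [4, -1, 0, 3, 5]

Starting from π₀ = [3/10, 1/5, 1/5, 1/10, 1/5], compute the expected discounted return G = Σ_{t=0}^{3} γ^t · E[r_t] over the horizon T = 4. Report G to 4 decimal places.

G = 7.3175

t=0: π = [0.3000, 0.2000, 0.2000, 0.1000, 0.2000], E[r] = 2.3000, γ^t·E[r] = 2.300000, running G = 2.300000
t=1: π = [0.2400, 0.1700, 0.1600, 0.1800, 0.2500], E[r] = 2.5800, γ^t·E[r] = 2.064000, running G = 4.364000
t=2: π = [0.2320, 0.1770, 0.1570, 0.1760, 0.2580], E[r] = 2.5690, γ^t·E[r] = 1.644160, running G = 6.008160
t=3: π = [0.2314, 0.1788, 0.1572, 0.1762, 0.2564], E[r] = 2.5574, γ^t·E[r] = 1.309389, running G = 7.317549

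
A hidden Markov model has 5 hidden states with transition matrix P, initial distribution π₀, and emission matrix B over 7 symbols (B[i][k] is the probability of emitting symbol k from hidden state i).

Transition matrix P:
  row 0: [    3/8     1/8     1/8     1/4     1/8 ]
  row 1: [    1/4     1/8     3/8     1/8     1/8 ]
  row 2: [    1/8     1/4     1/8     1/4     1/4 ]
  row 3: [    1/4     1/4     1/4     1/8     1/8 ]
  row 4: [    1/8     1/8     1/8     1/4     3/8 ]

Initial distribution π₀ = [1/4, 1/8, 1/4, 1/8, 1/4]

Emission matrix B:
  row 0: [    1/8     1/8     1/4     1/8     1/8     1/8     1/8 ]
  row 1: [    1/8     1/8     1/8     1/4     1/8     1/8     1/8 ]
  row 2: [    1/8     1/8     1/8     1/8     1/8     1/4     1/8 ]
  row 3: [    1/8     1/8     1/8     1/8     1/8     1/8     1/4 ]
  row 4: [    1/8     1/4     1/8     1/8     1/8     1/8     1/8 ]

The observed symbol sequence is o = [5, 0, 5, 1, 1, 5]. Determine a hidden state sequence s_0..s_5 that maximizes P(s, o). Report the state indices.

path = [2, 1, 2, 4, 4, 4]

t=0: δ = [3.125e-02, 1.562e-02, 6.250e-02, 1.562e-02, 3.125e-02]  (obs o_0=5)
t=1: δ = [1.465e-03, 1.953e-03, 9.766e-04, 1.953e-03, 1.953e-03]  ψ = [0, 2, 2, 2, 2]  (obs o_1=0)
t=2: δ = [6.866e-05, 6.104e-05, 1.831e-04, 6.104e-05, 9.155e-05]  ψ = [0, 3, 1, 4, 4]  (obs o_2=5)
t=3: δ = [3.219e-06, 5.722e-06, 2.861e-06, 5.722e-06, 1.144e-05]  ψ = [0, 2, 1, 2, 2]  (obs o_3=1)
t=4: δ = [1.788e-07, 1.788e-07, 2.682e-07, 3.576e-07, 1.073e-06]  ψ = [1, 3, 1, 4, 4]  (obs o_4=1)
t=5: δ = [1.676e-08, 1.676e-08, 3.353e-08, 3.353e-08, 5.029e-08]  ψ = [4, 4, 4, 4, 4]  (obs o_5=5)
backtrack: best end state = 4; path = [2, 1, 2, 4, 4, 4]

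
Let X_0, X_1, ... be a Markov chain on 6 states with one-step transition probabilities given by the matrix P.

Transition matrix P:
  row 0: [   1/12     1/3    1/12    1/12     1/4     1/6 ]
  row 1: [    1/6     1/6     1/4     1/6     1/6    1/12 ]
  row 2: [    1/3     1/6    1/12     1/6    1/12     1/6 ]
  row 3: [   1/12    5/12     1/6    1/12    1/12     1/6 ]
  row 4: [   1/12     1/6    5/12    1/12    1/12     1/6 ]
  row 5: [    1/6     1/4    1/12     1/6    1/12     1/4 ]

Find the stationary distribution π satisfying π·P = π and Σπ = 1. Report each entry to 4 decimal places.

Balance equations π_j = Σ_i π_i·P[i][j]:
  π_0 = 1/12·π_0 + 1/6·π_1 + 1/3·π_2 + 1/12·π_3 + 1/12·π_4 + 1/6·π_5
  π_1 = 1/3·π_0 + 1/6·π_1 + 1/6·π_2 + 5/12·π_3 + 1/6·π_4 + 1/4·π_5
  π_2 = 1/12·π_0 + 1/4·π_1 + 1/12·π_2 + 1/6·π_3 + 5/12·π_4 + 1/12·π_5
  π_3 = 1/12·π_0 + 1/6·π_1 + 1/6·π_2 + 1/12·π_3 + 1/12·π_4 + 1/6·π_5
  π_4 = 1/4·π_0 + 1/6·π_1 + 1/12·π_2 + 1/12·π_3 + 1/12·π_4 + 1/12·π_5
  normalize: π_0 + π_1 + π_2 + π_3 + π_4 + π_5 = 1
Solving the linear system gives exactly π = [8659/53766, 716/2987, 4775/26883, 10601/80649, 20993/161298, 478/2987].

π = [0.1610, 0.2397, 0.1776, 0.1314, 0.1302, 0.1600]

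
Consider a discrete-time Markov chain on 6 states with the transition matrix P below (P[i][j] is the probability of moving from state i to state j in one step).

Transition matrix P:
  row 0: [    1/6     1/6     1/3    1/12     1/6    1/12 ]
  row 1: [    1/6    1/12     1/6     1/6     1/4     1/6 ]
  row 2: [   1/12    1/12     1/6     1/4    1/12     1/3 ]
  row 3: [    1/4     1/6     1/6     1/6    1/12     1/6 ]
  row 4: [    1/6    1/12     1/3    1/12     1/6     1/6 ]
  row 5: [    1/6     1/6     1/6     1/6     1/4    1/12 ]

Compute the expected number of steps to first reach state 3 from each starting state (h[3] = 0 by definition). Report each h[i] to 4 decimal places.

First-step conditioning: h[3] = 0; for i ≠ 3, h[i] = 1 + Σ_k P[i][k]·h[k].
  h[0] = 1 + 1/6·h[0] + 1/6·h[1] + 1/3·h[2] + 1/6·h[4] + 1/12·h[5]
  h[1] = 1 + 1/6·h[0] + 1/12·h[1] + 1/6·h[2] + 1/4·h[4] + 1/6·h[5]
  h[2] = 1 + 1/12·h[0] + 1/12·h[1] + 1/6·h[2] + 1/12·h[4] + 1/3·h[5]
  h[4] = 1 + 1/6·h[0] + 1/12·h[1] + 1/3·h[2] + 1/6·h[4] + 1/6·h[5]
  h[5] = 1 + 1/6·h[0] + 1/6·h[1] + 1/6·h[2] + 1/4·h[4] + 1/12·h[5]
Solving the 5×5 linear system over states ≠ 3 gives exactly h = [344/51, 108/17, 292/51, 0, 344/51, 108/17] (h[3] = 0 is the target).

h = [6.7451, 6.3529, 5.7255, 0.0000, 6.7451, 6.3529]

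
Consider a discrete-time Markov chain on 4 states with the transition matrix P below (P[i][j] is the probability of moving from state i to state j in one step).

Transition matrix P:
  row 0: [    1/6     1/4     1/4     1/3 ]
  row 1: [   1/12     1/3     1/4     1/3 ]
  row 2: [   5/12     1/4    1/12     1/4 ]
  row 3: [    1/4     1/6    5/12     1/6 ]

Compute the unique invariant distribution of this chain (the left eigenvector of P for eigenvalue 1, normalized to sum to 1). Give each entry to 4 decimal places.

Balance equations π_j = Σ_i π_i·P[i][j]:
  π_0 = 1/6·π_0 + 1/12·π_1 + 5/12·π_2 + 1/4·π_3
  π_1 = 1/4·π_0 + 1/3·π_1 + 1/4·π_2 + 1/6·π_3
  π_2 = 1/4·π_0 + 1/4·π_1 + 1/12·π_2 + 5/12·π_3
  normalize: π_0 + π_1 + π_2 + π_3 = 1
Solving the linear system gives exactly π = [28/121, 541/2178, 25/99, 53/198].

π = [0.2314, 0.2484, 0.2525, 0.2677]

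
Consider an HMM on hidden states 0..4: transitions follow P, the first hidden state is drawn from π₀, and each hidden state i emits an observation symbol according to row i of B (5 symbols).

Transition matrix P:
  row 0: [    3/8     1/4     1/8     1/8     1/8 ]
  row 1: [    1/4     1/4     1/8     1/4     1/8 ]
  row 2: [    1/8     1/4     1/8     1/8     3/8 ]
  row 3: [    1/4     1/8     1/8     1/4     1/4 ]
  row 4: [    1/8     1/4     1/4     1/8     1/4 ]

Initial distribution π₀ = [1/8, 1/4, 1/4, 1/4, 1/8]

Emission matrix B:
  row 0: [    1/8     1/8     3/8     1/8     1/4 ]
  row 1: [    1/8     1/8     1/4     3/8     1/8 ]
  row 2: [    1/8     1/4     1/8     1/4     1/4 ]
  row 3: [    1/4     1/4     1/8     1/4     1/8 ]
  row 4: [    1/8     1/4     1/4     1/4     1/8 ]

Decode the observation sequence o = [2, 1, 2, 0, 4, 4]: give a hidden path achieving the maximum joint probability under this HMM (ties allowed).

path = [1, 3, 0, 0, 0, 0]

t=0: δ = [4.688e-02, 6.250e-02, 3.125e-02, 3.125e-02, 3.125e-02]  (obs o_0=2)
t=1: δ = [2.197e-03, 1.953e-03, 1.953e-03, 3.906e-03, 2.930e-03]  ψ = [0, 1, 1, 1, 2]  (obs o_1=1)
t=2: δ = [3.662e-04, 1.831e-04, 9.155e-05, 1.221e-04, 2.441e-04]  ψ = [3, 4, 4, 3, 3]  (obs o_2=2)
t=3: δ = [1.717e-05, 1.144e-05, 7.629e-06, 1.144e-05, 7.629e-06]  ψ = [0, 0, 4, 0, 4]  (obs o_3=0)
t=4: δ = [1.609e-06, 5.364e-07, 5.364e-07, 3.576e-07, 3.576e-07]  ψ = [0, 0, 0, 1, 2]  (obs o_4=4)
t=5: δ = [1.509e-07, 5.029e-08, 5.029e-08, 2.515e-08, 2.515e-08]  ψ = [0, 0, 0, 0, 0]  (obs o_5=4)
backtrack: best end state = 0; path = [1, 3, 0, 0, 0, 0]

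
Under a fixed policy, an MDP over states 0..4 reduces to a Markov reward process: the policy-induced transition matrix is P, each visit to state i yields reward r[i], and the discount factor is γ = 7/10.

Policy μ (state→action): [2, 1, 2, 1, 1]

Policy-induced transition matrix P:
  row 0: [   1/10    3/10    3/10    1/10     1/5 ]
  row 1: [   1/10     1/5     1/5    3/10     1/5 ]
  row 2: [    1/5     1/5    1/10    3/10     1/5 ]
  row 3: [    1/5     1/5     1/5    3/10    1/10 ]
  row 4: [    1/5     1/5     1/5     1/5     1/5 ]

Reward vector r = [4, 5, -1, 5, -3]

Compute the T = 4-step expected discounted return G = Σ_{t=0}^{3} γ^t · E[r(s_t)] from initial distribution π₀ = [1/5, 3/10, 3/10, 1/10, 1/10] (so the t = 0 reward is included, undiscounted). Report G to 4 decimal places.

t=0: π = [0.2000, 0.3000, 0.3000, 0.1000, 0.1000], E[r] = 2.2000, γ^t·E[r] = 2.200000, running G = 2.200000
t=1: π = [0.1500, 0.2200, 0.1900, 0.2500, 0.1900], E[r] = 2.1900, γ^t·E[r] = 1.533000, running G = 3.733000
t=2: π = [0.1630, 0.2150, 0.1960, 0.2510, 0.1750], E[r] = 2.2610, γ^t·E[r] = 1.107890, running G = 4.840890
t=3: π = [0.1622, 0.2163, 0.1967, 0.2499, 0.1749], E[r] = 2.2584, γ^t·E[r] = 0.774631, running G = 5.615521

G = 5.6155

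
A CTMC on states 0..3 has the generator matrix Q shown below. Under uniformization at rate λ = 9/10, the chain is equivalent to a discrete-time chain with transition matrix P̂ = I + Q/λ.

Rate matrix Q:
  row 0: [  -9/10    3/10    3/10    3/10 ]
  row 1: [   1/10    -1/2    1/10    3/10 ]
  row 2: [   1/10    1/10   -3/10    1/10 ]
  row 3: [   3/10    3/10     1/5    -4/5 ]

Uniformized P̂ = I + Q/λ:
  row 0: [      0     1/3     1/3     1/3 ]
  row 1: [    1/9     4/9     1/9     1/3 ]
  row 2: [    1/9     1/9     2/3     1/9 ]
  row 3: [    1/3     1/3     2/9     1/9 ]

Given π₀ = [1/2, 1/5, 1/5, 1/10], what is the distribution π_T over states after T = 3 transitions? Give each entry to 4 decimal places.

t=0: π = [0.5000, 0.2000, 0.2000, 0.1000]
t=1: π = [0.0778, 0.3111, 0.3444, 0.2667]
t=2: π = [0.1617, 0.2914, 0.3494, 0.1975]
t=3: π = [0.1370, 0.2881, 0.3631, 0.2118]

π = [0.1370, 0.2881, 0.3631, 0.2118]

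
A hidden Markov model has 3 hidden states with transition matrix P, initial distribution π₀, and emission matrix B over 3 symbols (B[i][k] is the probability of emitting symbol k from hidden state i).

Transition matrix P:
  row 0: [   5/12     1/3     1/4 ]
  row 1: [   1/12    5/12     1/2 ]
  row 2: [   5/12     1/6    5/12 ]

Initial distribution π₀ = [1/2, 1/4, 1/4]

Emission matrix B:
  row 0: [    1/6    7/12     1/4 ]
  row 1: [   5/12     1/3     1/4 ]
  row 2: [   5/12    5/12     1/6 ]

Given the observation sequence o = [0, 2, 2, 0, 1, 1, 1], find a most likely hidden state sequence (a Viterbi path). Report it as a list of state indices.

path = [1, 1, 1, 2, 0, 0, 0]

t=0: δ = [8.333e-02, 1.042e-01, 1.042e-01]  (obs o_0=0)
t=1: δ = [1.085e-02, 1.085e-02, 8.681e-03]  ψ = [2, 1, 1]  (obs o_1=2)
t=2: δ = [1.130e-03, 1.130e-03, 9.042e-04]  ψ = [0, 1, 1]  (obs o_2=2)
t=3: δ = [7.849e-05, 1.962e-04, 2.355e-04]  ψ = [0, 1, 1]  (obs o_3=0)
t=4: δ = [5.723e-05, 2.725e-05, 4.088e-05]  ψ = [2, 1, 1]  (obs o_4=1)
t=5: δ = [1.391e-05, 6.359e-06, 7.097e-06]  ψ = [0, 0, 2]  (obs o_5=1)
t=6: δ = [3.381e-06, 1.546e-06, 1.449e-06]  ψ = [0, 0, 0]  (obs o_6=1)
backtrack: best end state = 0; path = [1, 1, 1, 2, 0, 0, 0]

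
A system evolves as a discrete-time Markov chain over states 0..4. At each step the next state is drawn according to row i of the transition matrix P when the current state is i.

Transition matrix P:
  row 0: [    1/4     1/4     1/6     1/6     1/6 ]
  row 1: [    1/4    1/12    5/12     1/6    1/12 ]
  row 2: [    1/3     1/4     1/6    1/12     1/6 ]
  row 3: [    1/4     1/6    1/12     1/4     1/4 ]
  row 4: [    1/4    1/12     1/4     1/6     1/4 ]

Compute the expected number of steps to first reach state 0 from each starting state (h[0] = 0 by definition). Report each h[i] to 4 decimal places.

h = [0.0000, 3.6694, 3.4215, 3.7686, 3.7190]

First-step conditioning: h[0] = 0; for i ≠ 0, h[i] = 1 + Σ_k P[i][k]·h[k].
  h[1] = 1 + 1/12·h[1] + 5/12·h[2] + 1/6·h[3] + 1/12·h[4]
  h[2] = 1 + 1/4·h[1] + 1/6·h[2] + 1/12·h[3] + 1/6·h[4]
  h[3] = 1 + 1/6·h[1] + 1/12·h[2] + 1/4·h[3] + 1/4·h[4]
  h[4] = 1 + 1/12·h[1] + 1/4·h[2] + 1/6·h[3] + 1/4·h[4]
Solving the 4×4 linear system over states ≠ 0 gives exactly h = [0, 444/121, 414/121, 456/121, 450/121] (h[0] = 0 is the target).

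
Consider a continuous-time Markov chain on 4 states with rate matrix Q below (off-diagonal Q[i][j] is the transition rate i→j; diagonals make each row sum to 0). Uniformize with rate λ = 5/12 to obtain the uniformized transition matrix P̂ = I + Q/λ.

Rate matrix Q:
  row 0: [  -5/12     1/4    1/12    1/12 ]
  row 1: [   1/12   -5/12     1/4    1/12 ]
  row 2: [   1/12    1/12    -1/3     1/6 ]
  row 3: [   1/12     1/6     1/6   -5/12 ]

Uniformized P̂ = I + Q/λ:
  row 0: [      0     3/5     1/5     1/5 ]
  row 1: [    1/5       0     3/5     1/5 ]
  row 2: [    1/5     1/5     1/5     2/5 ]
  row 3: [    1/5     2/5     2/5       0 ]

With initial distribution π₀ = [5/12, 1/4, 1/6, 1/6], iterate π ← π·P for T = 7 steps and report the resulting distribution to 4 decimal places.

t=0: π = [0.4167, 0.2500, 0.1667, 0.1667]
t=1: π = [0.1167, 0.3500, 0.3333, 0.2000]
t=2: π = [0.1767, 0.2167, 0.3800, 0.2267]
t=3: π = [0.1647, 0.2727, 0.3320, 0.2307]
t=4: π = [0.1671, 0.2575, 0.3552, 0.2203]
t=5: π = [0.1666, 0.2594, 0.3470, 0.2270]
t=6: π = [0.1667, 0.2602, 0.3492, 0.2240]
t=7: π = [0.1667, 0.2594, 0.3489, 0.2250]

π = [0.1667, 0.2594, 0.3489, 0.2250]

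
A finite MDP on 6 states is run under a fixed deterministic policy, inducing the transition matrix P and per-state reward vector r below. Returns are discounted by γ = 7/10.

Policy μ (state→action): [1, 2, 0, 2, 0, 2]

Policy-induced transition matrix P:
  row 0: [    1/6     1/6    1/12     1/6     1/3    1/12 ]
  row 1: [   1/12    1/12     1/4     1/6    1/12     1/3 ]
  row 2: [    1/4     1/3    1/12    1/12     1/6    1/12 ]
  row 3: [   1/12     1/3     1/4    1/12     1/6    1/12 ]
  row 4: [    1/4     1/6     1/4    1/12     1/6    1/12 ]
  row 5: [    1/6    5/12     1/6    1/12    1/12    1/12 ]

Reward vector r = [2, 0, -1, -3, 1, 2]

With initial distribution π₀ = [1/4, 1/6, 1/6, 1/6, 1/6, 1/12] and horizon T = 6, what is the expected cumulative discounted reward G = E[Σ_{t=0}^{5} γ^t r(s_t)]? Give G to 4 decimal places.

t=0: π = [0.2500, 0.1667, 0.1667, 0.1667, 0.1667, 0.0833], E[r] = 0.1667, γ^t·E[r] = 0.166667, running G = 0.166667
t=1: π = [0.1667, 0.2292, 0.1736, 0.1181, 0.1875, 0.1250], E[r] = 0.2431, γ^t·E[r] = 0.170139, running G = 0.336806
t=2: π = [0.1678, 0.2274, 0.1829, 0.1163, 0.1649, 0.1406], E[r] = 0.2500, γ^t·E[r] = 0.122500, running G = 0.459306
t=3: π = [0.1670, 0.2327, 0.1798, 0.1163, 0.1640, 0.1402], E[r] = 0.2497, γ^t·E[r] = 0.085651, running G = 0.544956
t=4: π = [0.1662, 0.2317, 0.1805, 0.1166, 0.1634, 0.1415], E[r] = 0.2485, γ^t·E[r] = 0.059659, running G = 0.604616
t=5: π = [0.1663, 0.2323, 0.1804, 0.1165, 0.1633, 0.1413], E[r] = 0.2485, γ^t·E[r] = 0.041763, running G = 0.646379

G = 0.6464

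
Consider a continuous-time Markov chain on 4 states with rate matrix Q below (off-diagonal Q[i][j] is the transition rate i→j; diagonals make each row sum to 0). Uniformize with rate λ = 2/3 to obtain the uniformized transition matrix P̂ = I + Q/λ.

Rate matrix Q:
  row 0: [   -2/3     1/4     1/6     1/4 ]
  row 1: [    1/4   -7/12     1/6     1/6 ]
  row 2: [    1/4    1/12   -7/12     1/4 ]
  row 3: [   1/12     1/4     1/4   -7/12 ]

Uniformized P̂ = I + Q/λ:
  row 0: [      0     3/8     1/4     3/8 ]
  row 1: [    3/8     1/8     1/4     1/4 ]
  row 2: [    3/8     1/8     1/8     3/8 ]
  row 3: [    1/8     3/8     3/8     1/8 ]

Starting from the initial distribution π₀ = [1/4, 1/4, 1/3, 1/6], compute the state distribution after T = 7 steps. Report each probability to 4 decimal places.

t=0: π = [0.2500, 0.2500, 0.3333, 0.1667]
t=1: π = [0.2396, 0.2292, 0.2292, 0.3021]
t=2: π = [0.2096, 0.2604, 0.2591, 0.2708]
t=3: π = [0.2287, 0.2451, 0.2515, 0.2747]
t=4: π = [0.2206, 0.2509, 0.2529, 0.2757]
t=5: π = [0.2234, 0.2491, 0.2528, 0.2747]
t=6: π = [0.2226, 0.2495, 0.2527, 0.2752]
t=7: π = [0.2227, 0.2494, 0.2528, 0.2750]

π = [0.2227, 0.2494, 0.2528, 0.2750]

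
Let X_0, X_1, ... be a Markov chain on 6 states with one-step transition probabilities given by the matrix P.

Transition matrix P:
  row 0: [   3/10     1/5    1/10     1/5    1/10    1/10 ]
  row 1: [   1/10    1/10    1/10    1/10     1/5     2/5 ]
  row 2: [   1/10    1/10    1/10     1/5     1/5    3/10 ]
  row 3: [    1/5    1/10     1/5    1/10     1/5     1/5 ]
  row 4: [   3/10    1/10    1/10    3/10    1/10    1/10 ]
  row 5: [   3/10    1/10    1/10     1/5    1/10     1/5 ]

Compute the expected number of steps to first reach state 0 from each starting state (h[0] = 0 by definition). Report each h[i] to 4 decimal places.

h = [0.0000, 5.0058, 5.0521, 4.6698, 4.2526, 4.2063]

First-step conditioning: h[0] = 0; for i ≠ 0, h[i] = 1 + Σ_k P[i][k]·h[k].
  h[1] = 1 + 1/10·h[1] + 1/10·h[2] + 1/10·h[3] + 1/5·h[4] + 2/5·h[5]
  h[2] = 1 + 1/10·h[1] + 1/10·h[2] + 1/5·h[3] + 1/5·h[4] + 3/10·h[5]
  h[3] = 1 + 1/10·h[1] + 1/5·h[2] + 1/10·h[3] + 1/5·h[4] + 1/5·h[5]
  h[4] = 1 + 1/10·h[1] + 1/10·h[2] + 3/10·h[3] + 1/10·h[4] + 1/10·h[5]
  h[5] = 1 + 1/10·h[1] + 1/10·h[2] + 1/5·h[3] + 1/10·h[4] + 1/5·h[5]
Solving the 5×5 linear system over states ≠ 0 gives exactly h = [0, 4320/863, 4360/863, 4030/863, 3670/863, 3630/863] (h[0] = 0 is the target).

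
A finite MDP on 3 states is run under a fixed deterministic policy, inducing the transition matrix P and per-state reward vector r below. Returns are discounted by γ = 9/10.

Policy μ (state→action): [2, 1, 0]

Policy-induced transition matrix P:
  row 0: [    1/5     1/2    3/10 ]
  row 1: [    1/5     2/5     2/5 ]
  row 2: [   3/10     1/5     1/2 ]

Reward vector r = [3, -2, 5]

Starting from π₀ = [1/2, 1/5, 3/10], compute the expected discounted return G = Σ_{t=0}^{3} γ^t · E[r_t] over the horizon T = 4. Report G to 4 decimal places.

G = 7.4797

t=0: π = [0.5000, 0.2000, 0.3000], E[r] = 2.6000, γ^t·E[r] = 2.600000, running G = 2.600000
t=1: π = [0.2300, 0.3900, 0.3800], E[r] = 1.8100, γ^t·E[r] = 1.629000, running G = 4.229000
t=2: π = [0.2380, 0.3470, 0.4150], E[r] = 2.0950, γ^t·E[r] = 1.696950, running G = 5.925950
t=3: π = [0.2415, 0.3408, 0.4177], E[r] = 2.1314, γ^t·E[r] = 1.553791, running G = 7.479741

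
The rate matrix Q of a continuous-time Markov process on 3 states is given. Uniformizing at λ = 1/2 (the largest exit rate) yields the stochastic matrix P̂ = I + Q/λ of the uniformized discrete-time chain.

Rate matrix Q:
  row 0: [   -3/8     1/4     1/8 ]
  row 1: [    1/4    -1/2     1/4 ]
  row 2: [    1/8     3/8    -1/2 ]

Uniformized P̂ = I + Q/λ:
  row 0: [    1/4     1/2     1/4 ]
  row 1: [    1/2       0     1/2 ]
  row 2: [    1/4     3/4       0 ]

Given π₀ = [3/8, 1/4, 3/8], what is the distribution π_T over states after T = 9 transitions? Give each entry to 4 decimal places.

t=0: π = [0.3750, 0.2500, 0.3750]
t=1: π = [0.3125, 0.4688, 0.2188]
t=2: π = [0.3672, 0.3203, 0.3125]
t=3: π = [0.3301, 0.4180, 0.2520]
t=4: π = [0.3545, 0.3540, 0.2915]
t=5: π = [0.3385, 0.3959, 0.2656]
t=6: π = [0.3490, 0.3685, 0.2826]
t=7: π = [0.3421, 0.3864, 0.2715]
t=8: π = [0.3466, 0.3747, 0.2787]
t=9: π = [0.3437, 0.3823, 0.2740]

π = [0.3437, 0.3823, 0.2740]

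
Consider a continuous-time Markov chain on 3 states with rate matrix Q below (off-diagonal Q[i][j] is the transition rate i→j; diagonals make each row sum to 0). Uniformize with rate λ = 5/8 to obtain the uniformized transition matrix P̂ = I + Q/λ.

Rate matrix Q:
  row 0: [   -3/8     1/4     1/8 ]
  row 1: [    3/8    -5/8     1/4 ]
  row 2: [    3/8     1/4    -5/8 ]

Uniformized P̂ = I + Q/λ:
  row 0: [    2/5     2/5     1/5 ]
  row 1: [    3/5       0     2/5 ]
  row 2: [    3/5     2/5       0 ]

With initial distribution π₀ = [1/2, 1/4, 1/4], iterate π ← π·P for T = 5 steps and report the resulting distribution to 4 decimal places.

t=0: π = [0.5000, 0.2500, 0.2500]
t=1: π = [0.5000, 0.3000, 0.2000]
t=2: π = [0.5000, 0.2800, 0.2200]
t=3: π = [0.5000, 0.2880, 0.2120]
t=4: π = [0.5000, 0.2848, 0.2152]
t=5: π = [0.5000, 0.2861, 0.2139]

π = [0.5000, 0.2861, 0.2139]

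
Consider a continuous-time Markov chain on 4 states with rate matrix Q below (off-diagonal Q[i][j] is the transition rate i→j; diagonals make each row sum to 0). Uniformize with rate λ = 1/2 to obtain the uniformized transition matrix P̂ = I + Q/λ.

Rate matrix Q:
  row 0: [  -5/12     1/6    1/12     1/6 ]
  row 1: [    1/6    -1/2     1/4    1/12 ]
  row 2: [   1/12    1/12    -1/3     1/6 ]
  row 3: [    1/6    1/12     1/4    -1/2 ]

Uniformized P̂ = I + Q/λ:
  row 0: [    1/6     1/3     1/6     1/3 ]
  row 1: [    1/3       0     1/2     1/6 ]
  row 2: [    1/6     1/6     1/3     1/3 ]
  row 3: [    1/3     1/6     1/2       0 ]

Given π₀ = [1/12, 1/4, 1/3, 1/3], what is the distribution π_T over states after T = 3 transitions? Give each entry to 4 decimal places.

π = [0.2396, 0.1721, 0.3696, 0.2188]

t=0: π = [0.0833, 0.2500, 0.3333, 0.3333]
t=1: π = [0.2639, 0.1389, 0.4167, 0.1806]
t=2: π = [0.2199, 0.1875, 0.3426, 0.2500]
t=3: π = [0.2396, 0.1721, 0.3696, 0.2188]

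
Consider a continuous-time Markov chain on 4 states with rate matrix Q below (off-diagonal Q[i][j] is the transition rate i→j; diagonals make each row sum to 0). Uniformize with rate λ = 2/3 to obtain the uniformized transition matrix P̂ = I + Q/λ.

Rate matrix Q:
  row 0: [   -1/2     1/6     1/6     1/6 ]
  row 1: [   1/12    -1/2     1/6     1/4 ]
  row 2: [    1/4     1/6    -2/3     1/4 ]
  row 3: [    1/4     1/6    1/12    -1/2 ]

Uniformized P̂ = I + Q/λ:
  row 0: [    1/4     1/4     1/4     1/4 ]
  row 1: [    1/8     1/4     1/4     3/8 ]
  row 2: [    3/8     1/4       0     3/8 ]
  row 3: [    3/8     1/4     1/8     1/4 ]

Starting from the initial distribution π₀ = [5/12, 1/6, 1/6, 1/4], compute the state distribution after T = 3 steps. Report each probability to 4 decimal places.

t=0: π = [0.4167, 0.1667, 0.1667, 0.2500]
t=1: π = [0.2813, 0.2500, 0.1771, 0.2917]
t=2: π = [0.2773, 0.2500, 0.1693, 0.3034]
t=3: π = [0.2778, 0.2500, 0.1698, 0.3024]

π = [0.2778, 0.2500, 0.1698, 0.3024]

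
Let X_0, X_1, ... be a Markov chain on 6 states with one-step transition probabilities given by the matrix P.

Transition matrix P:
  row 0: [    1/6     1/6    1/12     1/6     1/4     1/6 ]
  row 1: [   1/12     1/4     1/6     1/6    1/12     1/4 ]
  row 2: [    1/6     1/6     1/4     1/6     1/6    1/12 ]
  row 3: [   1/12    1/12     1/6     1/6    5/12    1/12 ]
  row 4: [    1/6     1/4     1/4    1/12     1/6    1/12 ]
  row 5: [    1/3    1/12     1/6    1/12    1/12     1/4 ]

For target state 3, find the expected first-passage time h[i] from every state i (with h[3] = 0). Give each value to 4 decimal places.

First-step conditioning: h[3] = 0; for i ≠ 3, h[i] = 1 + Σ_k P[i][k]·h[k].
  h[0] = 1 + 1/6·h[0] + 1/6·h[1] + 1/12·h[2] + 1/4·h[4] + 1/6·h[5]
  h[1] = 1 + 1/12·h[0] + 1/4·h[1] + 1/6·h[2] + 1/12·h[4] + 1/4·h[5]
  h[2] = 1 + 1/6·h[0] + 1/6·h[1] + 1/4·h[2] + 1/6·h[4] + 1/12·h[5]
  h[4] = 1 + 1/6·h[0] + 1/4·h[1] + 1/4·h[2] + 1/6·h[4] + 1/12·h[5]
  h[5] = 1 + 1/3·h[0] + 1/12·h[1] + 1/6·h[2] + 1/12·h[4] + 1/4·h[5]
Solving the 5×5 linear system over states ≠ 3 gives exactly h = [32472/4513, 32256/4513, 31998/4513, 0, 34686/4513, 34998/4513] (h[3] = 0 is the target).

h = [7.1952, 7.1474, 7.0902, 0.0000, 7.6858, 7.7549]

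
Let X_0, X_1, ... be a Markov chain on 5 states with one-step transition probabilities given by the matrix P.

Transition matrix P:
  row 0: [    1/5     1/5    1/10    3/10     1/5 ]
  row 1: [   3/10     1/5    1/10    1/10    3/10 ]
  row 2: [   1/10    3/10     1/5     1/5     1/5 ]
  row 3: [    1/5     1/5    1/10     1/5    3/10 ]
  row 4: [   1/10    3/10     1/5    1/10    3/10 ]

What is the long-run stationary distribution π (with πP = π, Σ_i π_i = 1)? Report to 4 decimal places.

Balance equations π_j = Σ_i π_i·P[i][j]:
  π_0 = 1/5·π_0 + 3/10·π_1 + 1/10·π_2 + 1/5·π_3 + 1/10·π_4
  π_1 = 1/5·π_0 + 1/5·π_1 + 3/10·π_2 + 1/5·π_3 + 3/10·π_4
  π_2 = 1/10·π_0 + 1/10·π_1 + 1/5·π_2 + 1/10·π_3 + 1/5·π_4
  π_3 = 3/10·π_0 + 1/10·π_1 + 1/5·π_2 + 1/5·π_3 + 1/10·π_4
  normalize: π_0 + π_1 + π_2 + π_3 + π_4 = 1
Solving the linear system gives exactly π = [1651/9010, 217/901, 1269/9010, 1509/9010, 2411/9010].

π = [0.1832, 0.2408, 0.1408, 0.1675, 0.2676]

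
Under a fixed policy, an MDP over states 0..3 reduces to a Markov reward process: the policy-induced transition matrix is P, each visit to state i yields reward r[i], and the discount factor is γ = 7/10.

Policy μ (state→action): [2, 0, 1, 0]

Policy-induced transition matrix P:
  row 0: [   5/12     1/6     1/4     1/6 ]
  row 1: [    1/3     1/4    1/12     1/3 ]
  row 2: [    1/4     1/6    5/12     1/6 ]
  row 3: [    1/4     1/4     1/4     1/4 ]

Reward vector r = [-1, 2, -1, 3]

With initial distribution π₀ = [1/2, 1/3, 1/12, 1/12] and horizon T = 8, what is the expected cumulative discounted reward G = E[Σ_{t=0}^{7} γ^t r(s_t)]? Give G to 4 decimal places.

G = 1.3917

t=0: π = [0.5000, 0.3333, 0.0833, 0.0833], E[r] = 0.3333, γ^t·E[r] = 0.333333, running G = 0.333333
t=1: π = [0.3611, 0.2014, 0.2083, 0.2292], E[r] = 0.5208, γ^t·E[r] = 0.364583, running G = 0.697917
t=2: π = [0.3270, 0.2025, 0.2512, 0.2193], E[r] = 0.4850, γ^t·E[r] = 0.237627, running G = 0.935544
t=3: π = [0.3214, 0.2018, 0.2581, 0.2187], E[r] = 0.4803, γ^t·E[r] = 0.164735, running G = 1.100279
t=4: π = [0.3204, 0.2017, 0.2594, 0.2185], E[r] = 0.4792, γ^t·E[r] = 0.115067, running G = 1.215346
t=5: π = [0.3202, 0.2017, 0.2596, 0.2185], E[r] = 0.4790, γ^t·E[r] = 0.080513, running G = 1.295859
t=6: π = [0.3202, 0.2017, 0.2597, 0.2185], E[r] = 0.4790, γ^t·E[r] = 0.056354, running G = 1.352213
t=7: π = [0.3202, 0.2017, 0.2597, 0.2185], E[r] = 0.4790, γ^t·E[r] = 0.039447, running G = 1.391660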